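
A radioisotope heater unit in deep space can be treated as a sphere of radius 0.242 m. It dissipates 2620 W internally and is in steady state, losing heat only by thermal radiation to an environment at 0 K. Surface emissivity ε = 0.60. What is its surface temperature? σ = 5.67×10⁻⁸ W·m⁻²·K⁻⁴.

Steady state: internal power = radiated power, P = εσA T⁴.
Radiating area A = 4πr² = 0.7359 m².
T⁴ = P/(εσA) = 2620/(0.60·5.67×10⁻⁸·0.7359) = 1.046×10¹¹ K⁴.
T = (1.046×10¹¹)^(1/4).

T ≈ 569 K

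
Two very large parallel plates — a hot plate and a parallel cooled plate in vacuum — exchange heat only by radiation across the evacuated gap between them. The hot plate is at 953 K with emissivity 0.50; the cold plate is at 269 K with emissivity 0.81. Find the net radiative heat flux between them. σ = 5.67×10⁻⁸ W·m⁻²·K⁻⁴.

q ≈ 20800 W/m²

For two infinite grey parallel plates, q = σ(T₁⁴ − T₂⁴)/(1/ε₁ + 1/ε₂ − 1).
T₁⁴ − T₂⁴ = 8.248×10¹¹ − 5.236×10⁹ = 8.196×10¹¹ K⁴.
1/ε₁ + 1/ε₂ − 1 = 2.000 + 1.235 − 1 = 2.235.
q = 5.67×10⁻⁸ × 8.196×10¹¹ / 2.235.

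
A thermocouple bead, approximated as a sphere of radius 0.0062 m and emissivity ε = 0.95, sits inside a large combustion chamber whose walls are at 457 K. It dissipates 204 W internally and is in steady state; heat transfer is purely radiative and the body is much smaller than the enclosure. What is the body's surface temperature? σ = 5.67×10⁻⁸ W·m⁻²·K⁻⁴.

For a small grey body in a large enclosure, net radiated power = εσA(T⁴ − T_w⁴).
Steady state: P = εσA(T⁴ − T_w⁴) with A = 4πr² = 4.831×10⁻⁴ m².
T⁴ = P/(εσA) + T_w⁴ = 204/(0.95·5.67×10⁻⁸·4.831×10⁻⁴) + (457)⁴
    = 7.840×10¹² + 4.362×10¹⁰ = 7.884×10¹² K⁴.

T ≈ 1680 K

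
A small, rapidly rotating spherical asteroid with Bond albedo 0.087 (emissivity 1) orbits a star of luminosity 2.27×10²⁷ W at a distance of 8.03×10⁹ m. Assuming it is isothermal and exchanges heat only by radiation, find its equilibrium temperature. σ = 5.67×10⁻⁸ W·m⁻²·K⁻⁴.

First find the stellar flux at distance d: S = L/(4πd²) = 2.27×10²⁷/(4π·(8.03×10⁹)²) = 2.801×10⁶ W/m².
For an isothermal sphere, absorbed (1−a)S·πr² = emitted σ·4πr²·T⁴, so T⁴ = (1−a)S/(4σ).
T⁴ = 0.913·2.801×10⁶/(4·5.67×10⁻⁸) = 1.128×10¹³ K⁴.

T ≈ 1830 K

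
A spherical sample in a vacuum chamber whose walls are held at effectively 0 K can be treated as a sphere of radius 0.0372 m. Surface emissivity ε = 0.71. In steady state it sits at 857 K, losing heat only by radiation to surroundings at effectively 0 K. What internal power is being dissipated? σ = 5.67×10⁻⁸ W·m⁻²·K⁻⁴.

Steady state: P = εσA T⁴.
A = 4πr² = 0.01739 m²; T⁴ = (857)⁴ = 5.394×10¹¹ K⁴.
P = 0.71 × 5.67×10⁻⁸ × 0.01739 × 5.394×10¹¹.

P ≈ 378 W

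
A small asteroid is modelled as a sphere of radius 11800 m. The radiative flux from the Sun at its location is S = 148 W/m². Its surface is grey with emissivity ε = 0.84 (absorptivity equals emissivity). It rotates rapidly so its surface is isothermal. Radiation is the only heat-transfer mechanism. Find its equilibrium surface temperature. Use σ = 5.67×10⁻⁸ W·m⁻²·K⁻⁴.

T ≈ 160 K

At equilibrium, absorbed power = emitted power.
Absorbing cross-section = πr² = 4.374×10⁸ m²; emitting surface = 4πr² = 1.750×10⁹ m² (ratio 4).
εS·A_cross = εσ·A_surf·T⁴  ⇒  T⁴ = S/(4σ)   (ε cancels).
T⁴ = 148/(4·5.67×10⁻⁸) = 6.526×10⁸ K⁴.
T = (6.526×10⁸)^(1/4).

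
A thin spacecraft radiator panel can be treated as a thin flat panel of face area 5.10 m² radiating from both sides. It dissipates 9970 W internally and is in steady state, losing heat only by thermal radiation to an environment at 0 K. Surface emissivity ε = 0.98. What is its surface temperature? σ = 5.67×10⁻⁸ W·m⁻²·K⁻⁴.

Steady state: internal power = radiated power, P = εσA T⁴.
Radiating area A = 2·5.10 = 10.20 m².
T⁴ = P/(εσA) = 9970/(0.98·5.67×10⁻⁸·10.20) = 1.759×10¹⁰ K⁴.
T = (1.759×10¹⁰)^(1/4).

T ≈ 364 K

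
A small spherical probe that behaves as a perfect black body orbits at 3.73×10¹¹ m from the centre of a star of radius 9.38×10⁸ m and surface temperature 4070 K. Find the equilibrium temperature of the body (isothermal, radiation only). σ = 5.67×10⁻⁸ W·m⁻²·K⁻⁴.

The star's surface emits σT_*⁴; at distance d the flux is S = σT_*⁴(R_*/d)².
S = 5.67×10⁻⁸·(4070)⁴·(9.38×10⁸/3.73×10¹¹)² = 98.39 W/m².
For an isothermal sphere T⁴ = (1−a)S/(4σ) = 4.338×10⁸ K⁴.

T ≈ 144 K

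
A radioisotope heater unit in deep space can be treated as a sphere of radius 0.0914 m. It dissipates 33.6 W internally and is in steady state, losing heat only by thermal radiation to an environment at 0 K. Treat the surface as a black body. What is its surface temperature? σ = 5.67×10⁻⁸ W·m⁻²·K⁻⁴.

T ≈ 274 K

Steady state: internal power = radiated power, P = εσA T⁴.
Radiating area A = 4πr² = 0.1050 m².
T⁴ = P/(εσA) = 33.6/(1.0·5.67×10⁻⁸·0.1050) = 5.645×10⁹ K⁴.
T = (5.645×10⁹)^(1/4).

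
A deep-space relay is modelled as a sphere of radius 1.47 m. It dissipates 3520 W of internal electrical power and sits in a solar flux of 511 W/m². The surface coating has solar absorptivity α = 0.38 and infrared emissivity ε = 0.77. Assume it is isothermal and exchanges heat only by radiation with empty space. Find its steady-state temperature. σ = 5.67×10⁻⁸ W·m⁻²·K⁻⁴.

At steady state, absorbed solar power + internal power = radiated power.
Absorbed: α·S·A_cross = 0.38·511·6.789 = 1318 W (cross-section πr²).
Total input = 1318 + 3520 = 4838 W.
Radiated: εσ·A_surf·T⁴ with A_surf = 4πr² = 27.15 m².
T⁴ = 4838/(0.77·5.67×10⁻⁸·27.15) = 4.081×10⁹ K⁴.

T ≈ 253 K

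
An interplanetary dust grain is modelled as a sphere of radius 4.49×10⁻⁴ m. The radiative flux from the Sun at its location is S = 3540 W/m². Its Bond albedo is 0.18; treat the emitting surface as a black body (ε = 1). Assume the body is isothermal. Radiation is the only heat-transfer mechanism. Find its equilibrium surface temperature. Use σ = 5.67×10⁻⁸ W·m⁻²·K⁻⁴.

At equilibrium, absorbed power = emitted power.
Absorbing cross-section = πr² = 6.333×10⁻⁷ m²; emitting surface = 4πr² = 2.533×10⁻⁶ m² (ratio 4).
(1−a)S·A_cross = εσ·A_surf·T⁴  ⇒  T⁴ = (1−a)S/(4σ).
T⁴ = 0.820·3540/(4·5.67×10⁻⁸) = 1.280×10¹⁰ K⁴.
T = (1.280×10¹⁰)^(1/4).

T ≈ 336 K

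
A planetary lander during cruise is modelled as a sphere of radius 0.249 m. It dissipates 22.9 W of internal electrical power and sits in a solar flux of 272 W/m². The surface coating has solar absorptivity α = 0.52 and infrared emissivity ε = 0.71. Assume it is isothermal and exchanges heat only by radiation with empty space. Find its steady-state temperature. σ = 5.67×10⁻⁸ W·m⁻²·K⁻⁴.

At steady state, absorbed solar power + internal power = radiated power.
Absorbed: α·S·A_cross = 0.52·272·0.1948 = 27.55 W (cross-section πr²).
Total input = 27.55 + 22.9 = 50.45 W.
Radiated: εσ·A_surf·T⁴ with A_surf = 4πr² = 0.7791 m².
T⁴ = 50.45/(0.71·5.67×10⁻⁸·0.7791) = 1.608×10⁹ K⁴.

T ≈ 200 K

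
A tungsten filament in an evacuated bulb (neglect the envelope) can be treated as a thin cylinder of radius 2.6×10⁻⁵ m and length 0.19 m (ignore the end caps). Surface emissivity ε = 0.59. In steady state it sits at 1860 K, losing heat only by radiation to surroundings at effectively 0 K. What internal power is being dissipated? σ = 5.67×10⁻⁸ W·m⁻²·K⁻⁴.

P ≈ 12.4 W

Steady state: P = εσA T⁴.
A = 2πrL = 3.104×10⁻⁵ m²; T⁴ = (1860)⁴ = 1.197×10¹³ K⁴.
P = 0.59 × 5.67×10⁻⁸ × 3.104×10⁻⁵ × 1.197×10¹³.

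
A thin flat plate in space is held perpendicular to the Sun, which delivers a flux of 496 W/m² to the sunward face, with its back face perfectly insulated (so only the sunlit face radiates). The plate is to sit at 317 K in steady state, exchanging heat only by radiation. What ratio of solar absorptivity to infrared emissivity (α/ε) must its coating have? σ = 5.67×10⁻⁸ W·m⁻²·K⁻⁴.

Balance: αS·A = εσ·1A·T⁴ ⇒ α/ε = σT⁴/S.
α/ε = 5.67×10⁻⁸·(317)⁴/496 = 5.67×10⁻⁸·1.010×10¹⁰/496.

α/ε ≈ 1.15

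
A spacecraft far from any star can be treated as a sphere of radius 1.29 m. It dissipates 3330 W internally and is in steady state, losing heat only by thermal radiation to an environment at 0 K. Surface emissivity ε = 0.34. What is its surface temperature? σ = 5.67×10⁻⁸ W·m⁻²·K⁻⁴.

T ≈ 301 K

Steady state: internal power = radiated power, P = εσA T⁴.
Radiating area A = 4πr² = 20.91 m².
T⁴ = P/(εσA) = 3330/(0.34·5.67×10⁻⁸·20.91) = 8.260×10⁹ K⁴.
T = (8.260×10⁹)^(1/4).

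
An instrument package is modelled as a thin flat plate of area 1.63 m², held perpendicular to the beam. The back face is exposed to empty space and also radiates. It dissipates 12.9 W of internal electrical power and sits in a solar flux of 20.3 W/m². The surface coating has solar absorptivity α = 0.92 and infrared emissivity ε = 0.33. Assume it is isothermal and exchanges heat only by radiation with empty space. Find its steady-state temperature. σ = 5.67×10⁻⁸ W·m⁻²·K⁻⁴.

T ≈ 163 K

At steady state, absorbed solar power + internal power = radiated power.
Absorbed: α·S·A_cross = 0.92·20.3·1.630 = 30.44 W (cross-section A).
Total input = 30.44 + 12.9 = 43.34 W.
Radiated: εσ·A_surf·T⁴ with A_surf = 2A = 3.260 m².
T⁴ = 43.34/(0.33·5.67×10⁻⁸·3.260) = 7.105×10⁸ K⁴.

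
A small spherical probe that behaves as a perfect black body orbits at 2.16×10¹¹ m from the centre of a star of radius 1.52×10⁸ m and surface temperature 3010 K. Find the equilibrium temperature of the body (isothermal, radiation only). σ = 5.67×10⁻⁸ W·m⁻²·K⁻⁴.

The star's surface emits σT_*⁴; at distance d the flux is S = σT_*⁴(R_*/d)².
S = 5.67×10⁻⁸·(3010)⁴·(1.52×10⁸/2.16×10¹¹)² = 2.305 W/m².
For an isothermal sphere T⁴ = (1−a)S/(4σ) = 1.016×10⁷ K⁴.

T ≈ 56.5 K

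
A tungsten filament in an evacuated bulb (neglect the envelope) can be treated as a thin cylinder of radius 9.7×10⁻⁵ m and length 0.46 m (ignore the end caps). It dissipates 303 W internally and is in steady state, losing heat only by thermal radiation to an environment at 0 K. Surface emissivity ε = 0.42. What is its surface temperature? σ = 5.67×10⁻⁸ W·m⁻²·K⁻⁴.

T ≈ 2600 K

Steady state: internal power = radiated power, P = εσA T⁴.
Radiating area A = 2πrL = 2.804×10⁻⁴ m².
T⁴ = P/(εσA) = 303/(0.42·5.67×10⁻⁸·2.804×10⁻⁴) = 4.538×10¹³ K⁴.
T = (4.538×10¹³)^(1/4).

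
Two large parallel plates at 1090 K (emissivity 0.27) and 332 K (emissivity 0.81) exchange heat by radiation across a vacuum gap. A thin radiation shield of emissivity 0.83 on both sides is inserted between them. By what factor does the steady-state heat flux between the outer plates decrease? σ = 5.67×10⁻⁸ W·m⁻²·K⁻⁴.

Without shield: q₀ = σΔ(T⁴)/(1/ε₁+1/ε₂−1) with denominator 3.938.
With shield the two gaps are in series; the resistances add: (1/ε₁+1/ε_s−1)+(1/ε_s+1/ε₂−1) = 3.909+1.439 = 5.348.
Heat-flux ratio q₀/q = 5.348/3.938.

factor ≈ 1.36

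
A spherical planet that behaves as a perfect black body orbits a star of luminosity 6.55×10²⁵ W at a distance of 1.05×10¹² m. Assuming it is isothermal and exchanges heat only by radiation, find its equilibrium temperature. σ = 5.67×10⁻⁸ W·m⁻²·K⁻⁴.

T ≈ 67.6 K

First find the stellar flux at distance d: S = L/(4πd²) = 6.55×10²⁵/(4π·(1.05×10¹²)²) = 4.728 W/m².
For an isothermal sphere, absorbed (1−a)S·πr² = emitted σ·4πr²·T⁴, so T⁴ = (1−a)S/(4σ).
T⁴ = 1.00·4.728/(4·5.67×10⁻⁸) = 2.085×10⁷ K⁴.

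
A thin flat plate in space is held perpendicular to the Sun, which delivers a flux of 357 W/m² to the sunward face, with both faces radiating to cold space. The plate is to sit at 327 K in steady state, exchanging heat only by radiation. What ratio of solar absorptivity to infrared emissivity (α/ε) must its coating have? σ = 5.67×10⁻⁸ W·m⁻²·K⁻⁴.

Balance: αS·A = εσ·2A·T⁴ ⇒ α/ε = 2σT⁴/S.
α/ε = 2·5.67×10⁻⁸·(327)⁴/357 = 2·5.67×10⁻⁸·1.143×10¹⁰/357.

α/ε ≈ 3.63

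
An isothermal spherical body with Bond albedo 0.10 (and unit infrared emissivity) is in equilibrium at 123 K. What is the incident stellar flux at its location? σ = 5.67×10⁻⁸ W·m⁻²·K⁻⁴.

S ≈ 57.7 W/m²

(1−a)S·πr² = σ·4πr²·T⁴ ⇒ S = 4σT⁴/(1−a).
S = 4·5.67×10⁻⁸·2.289×10⁸/0.900.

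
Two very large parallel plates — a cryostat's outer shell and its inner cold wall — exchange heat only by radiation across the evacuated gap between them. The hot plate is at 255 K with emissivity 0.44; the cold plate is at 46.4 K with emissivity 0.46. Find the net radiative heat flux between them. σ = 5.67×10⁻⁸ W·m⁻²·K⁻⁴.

q ≈ 69.5 W/m²

For two infinite grey parallel plates, q = σ(T₁⁴ − T₂⁴)/(1/ε₁ + 1/ε₂ − 1).
T₁⁴ − T₂⁴ = 4.228×10⁹ − 4.635×10⁶ = 4.224×10⁹ K⁴.
1/ε₁ + 1/ε₂ − 1 = 2.273 + 2.174 − 1 = 3.447.
q = 5.67×10⁻⁸ × 4.224×10⁹ / 3.447.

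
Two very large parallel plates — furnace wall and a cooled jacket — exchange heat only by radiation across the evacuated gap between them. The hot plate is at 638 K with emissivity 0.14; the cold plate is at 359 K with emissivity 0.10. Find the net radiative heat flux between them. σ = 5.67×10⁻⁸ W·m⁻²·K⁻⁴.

For two infinite grey parallel plates, q = σ(T₁⁴ − T₂⁴)/(1/ε₁ + 1/ε₂ − 1).
T₁⁴ − T₂⁴ = 1.657×10¹¹ − 1.661×10¹⁰ = 1.491×10¹¹ K⁴.
1/ε₁ + 1/ε₂ − 1 = 7.143 + 10.00 − 1 = 16.14.
q = 5.67×10⁻⁸ × 1.491×10¹¹ / 16.14.

q ≈ 524 W/m²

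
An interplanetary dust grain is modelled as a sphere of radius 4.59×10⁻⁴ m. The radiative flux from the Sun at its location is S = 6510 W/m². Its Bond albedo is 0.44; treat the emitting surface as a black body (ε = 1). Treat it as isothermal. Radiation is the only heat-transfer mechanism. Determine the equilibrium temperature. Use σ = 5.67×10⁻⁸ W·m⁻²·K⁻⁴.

T ≈ 356 K

At equilibrium, absorbed power = emitted power.
Absorbing cross-section = πr² = 6.619×10⁻⁷ m²; emitting surface = 4πr² = 2.647×10⁻⁶ m² (ratio 4).
(1−a)S·A_cross = εσ·A_surf·T⁴  ⇒  T⁴ = (1−a)S/(4σ).
T⁴ = 0.560·6510/(4·5.67×10⁻⁸) = 1.607×10¹⁰ K⁴.
T = (1.607×10¹⁰)^(1/4).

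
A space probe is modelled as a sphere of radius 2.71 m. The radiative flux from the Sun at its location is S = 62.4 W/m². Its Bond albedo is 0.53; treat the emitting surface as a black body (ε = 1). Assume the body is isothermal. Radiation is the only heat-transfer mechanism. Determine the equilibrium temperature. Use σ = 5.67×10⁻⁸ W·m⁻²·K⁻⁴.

T ≈ 107 K

At equilibrium, absorbed power = emitted power.
Absorbing cross-section = πr² = 23.07 m²; emitting surface = 4πr² = 92.29 m² (ratio 4).
(1−a)S·A_cross = εσ·A_surf·T⁴  ⇒  T⁴ = (1−a)S/(4σ).
T⁴ = 0.470·62.4/(4·5.67×10⁻⁸) = 1.293×10⁸ K⁴.
T = (1.293×10⁸)^(1/4).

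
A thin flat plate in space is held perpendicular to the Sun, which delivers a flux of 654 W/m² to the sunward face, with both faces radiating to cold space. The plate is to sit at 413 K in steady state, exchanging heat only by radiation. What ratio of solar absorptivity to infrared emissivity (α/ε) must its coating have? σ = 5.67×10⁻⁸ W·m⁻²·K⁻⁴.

Balance: αS·A = εσ·2A·T⁴ ⇒ α/ε = 2σT⁴/S.
α/ε = 2·5.67×10⁻⁸·(413)⁴/654 = 2·5.67×10⁻⁸·2.909×10¹⁰/654.

α/ε ≈ 5.04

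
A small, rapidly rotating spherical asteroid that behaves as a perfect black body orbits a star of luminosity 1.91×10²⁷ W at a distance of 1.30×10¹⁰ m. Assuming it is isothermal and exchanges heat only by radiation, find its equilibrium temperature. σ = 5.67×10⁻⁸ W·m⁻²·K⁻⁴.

First find the stellar flux at distance d: S = L/(4πd²) = 1.91×10²⁷/(4π·(1.30×10¹⁰)²) = 8.994×10⁵ W/m².
For an isothermal sphere, absorbed (1−a)S·πr² = emitted σ·4πr²·T⁴, so T⁴ = (1−a)S/(4σ).
T⁴ = 1.00·8.994×10⁵/(4·5.67×10⁻⁸) = 3.965×10¹² K⁴.

T ≈ 1410 K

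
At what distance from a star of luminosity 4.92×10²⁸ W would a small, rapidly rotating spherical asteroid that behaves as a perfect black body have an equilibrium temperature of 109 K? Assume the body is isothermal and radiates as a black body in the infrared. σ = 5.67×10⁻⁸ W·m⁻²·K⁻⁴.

For an isothermal black-emitting sphere, (1−a)S·πr² = σ·4πr²·T⁴ ⇒ S = 4σT⁴/(1−a).
S = 4·5.67×10⁻⁸·(109)⁴/1.00 = 32.01 W/m².
Flux falls as S = L/(4πd²), so d = √(L/(4πS)) = √(4.92×10²⁸/(4π·32.01)).

d ≈ 1.11×10¹³ m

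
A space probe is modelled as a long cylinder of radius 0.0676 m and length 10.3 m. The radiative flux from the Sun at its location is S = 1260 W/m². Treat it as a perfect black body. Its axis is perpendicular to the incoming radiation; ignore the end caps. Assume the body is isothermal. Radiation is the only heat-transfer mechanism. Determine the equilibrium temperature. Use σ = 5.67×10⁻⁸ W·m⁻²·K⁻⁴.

At equilibrium, absorbed power = emitted power.
Absorbing cross-section = 2rL = 1.393 m²; emitting surface = 2πrL = 4.375 m² (ratio π).
S·A_cross = εσ·A_surf·T⁴  ⇒  T⁴ = S/(πσ).
T⁴ = 1.00·1260/(π·5.67×10⁻⁸) = 7.074×10⁹ K⁴.
T = (7.074×10⁹)^(1/4).

T ≈ 290 K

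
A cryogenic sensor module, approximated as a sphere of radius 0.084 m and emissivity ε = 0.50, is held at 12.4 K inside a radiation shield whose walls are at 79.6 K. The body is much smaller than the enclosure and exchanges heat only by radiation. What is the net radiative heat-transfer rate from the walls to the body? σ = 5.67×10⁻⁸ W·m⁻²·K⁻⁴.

P_net ≈ 0.101 W

For a small grey body in a large enclosure: P_net = εσA(T_body⁴ − T_wall⁴).
A = 4πr² = 0.08867 m²; T_body⁴ − T_wall⁴ = 23640 − 4.015×10⁷ = -4.012×10⁷ K⁴.
|P_net| = 0.50·5.67×10⁻⁸·0.08867·4.012×10⁷.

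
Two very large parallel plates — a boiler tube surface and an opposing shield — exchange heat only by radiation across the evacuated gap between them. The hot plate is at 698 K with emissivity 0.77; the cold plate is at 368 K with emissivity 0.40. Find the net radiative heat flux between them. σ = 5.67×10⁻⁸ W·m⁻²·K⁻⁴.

For two infinite grey parallel plates, q = σ(T₁⁴ − T₂⁴)/(1/ε₁ + 1/ε₂ − 1).
T₁⁴ − T₂⁴ = 2.374×10¹¹ − 1.834×10¹⁰ = 2.190×10¹¹ K⁴.
1/ε₁ + 1/ε₂ − 1 = 1.299 + 2.500 − 1 = 2.799.
q = 5.67×10⁻⁸ × 2.190×10¹¹ / 2.799.

q ≈ 4440 W/m²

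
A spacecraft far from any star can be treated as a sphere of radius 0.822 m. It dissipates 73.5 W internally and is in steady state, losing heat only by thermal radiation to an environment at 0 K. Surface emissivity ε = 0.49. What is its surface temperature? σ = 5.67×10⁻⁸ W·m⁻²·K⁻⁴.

T ≈ 133 K

Steady state: internal power = radiated power, P = εσA T⁴.
Radiating area A = 4πr² = 8.491 m².
T⁴ = P/(εσA) = 73.5/(0.49·5.67×10⁻⁸·8.491) = 3.116×10⁸ K⁴.
T = (3.116×10⁸)^(1/4).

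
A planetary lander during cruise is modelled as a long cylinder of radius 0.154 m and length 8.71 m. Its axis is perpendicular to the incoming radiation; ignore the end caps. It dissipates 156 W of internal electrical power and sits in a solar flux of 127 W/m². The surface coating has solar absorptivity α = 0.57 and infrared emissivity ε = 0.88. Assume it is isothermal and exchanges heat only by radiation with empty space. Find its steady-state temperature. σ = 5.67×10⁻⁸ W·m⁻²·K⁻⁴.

At steady state, absorbed solar power + internal power = radiated power.
Absorbed: α·S·A_cross = 0.57·127·2.683 = 194.2 W (cross-section 2rL).
Total input = 194.2 + 156 = 350.2 W.
Radiated: εσ·A_surf·T⁴ with A_surf = 2πrL = 8.428 m².
T⁴ = 350.2/(0.88·5.67×10⁻⁸·8.428) = 8.328×10⁸ K⁴.

T ≈ 170 K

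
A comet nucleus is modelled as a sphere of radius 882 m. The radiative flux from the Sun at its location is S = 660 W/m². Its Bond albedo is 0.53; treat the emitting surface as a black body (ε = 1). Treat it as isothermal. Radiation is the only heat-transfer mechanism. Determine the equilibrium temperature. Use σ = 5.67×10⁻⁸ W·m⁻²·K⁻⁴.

T ≈ 192 K

At equilibrium, absorbed power = emitted power.
Absorbing cross-section = πr² = 2.444×10⁶ m²; emitting surface = 4πr² = 9.776×10⁶ m² (ratio 4).
(1−a)S·A_cross = εσ·A_surf·T⁴  ⇒  T⁴ = (1−a)S/(4σ).
T⁴ = 0.470·660/(4·5.67×10⁻⁸) = 1.368×10⁹ K⁴.
T = (1.368×10⁹)^(1/4).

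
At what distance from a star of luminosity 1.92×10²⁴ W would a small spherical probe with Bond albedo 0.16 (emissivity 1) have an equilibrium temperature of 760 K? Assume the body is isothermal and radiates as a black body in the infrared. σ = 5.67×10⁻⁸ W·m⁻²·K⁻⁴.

d ≈ 1.30×10⁹ m

For an isothermal black-emitting sphere, (1−a)S·πr² = σ·4πr²·T⁴ ⇒ S = 4σT⁴/(1−a).
S = 4·5.67×10⁻⁸·(760)⁴/0.840 = 90080 W/m².
Flux falls as S = L/(4πd²), so d = √(L/(4πS)) = √(1.92×10²⁴/(4π·90080)).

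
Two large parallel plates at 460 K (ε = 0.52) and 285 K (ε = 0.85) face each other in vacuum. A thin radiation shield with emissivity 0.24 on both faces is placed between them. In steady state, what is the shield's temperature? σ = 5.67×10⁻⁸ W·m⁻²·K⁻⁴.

In steady state the net flux on the hot side equals that on the cold side.
σ(T₁⁴−T_s⁴)/D₁ = σ(T_s⁴−T₂⁴)/D₂, with D₁ = 1/ε₁+1/ε_s−1 = 5.090, D₂ = 1/ε_s+1/ε₂−1 = 4.343.
Solve for T_s⁴: T_s⁴ = (D₂·T₁⁴ + D₁·T₂⁴)/(D₁+D₂) = 2.418×10¹⁰ K⁴.

T_s ≈ 394 K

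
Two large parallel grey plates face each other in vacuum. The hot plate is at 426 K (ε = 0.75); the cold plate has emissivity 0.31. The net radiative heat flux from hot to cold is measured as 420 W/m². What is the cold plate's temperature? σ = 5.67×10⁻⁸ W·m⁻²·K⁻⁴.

T₂ ≈ 285 K

q = σ(T₁⁴ − T₂⁴)/(1/ε₁ + 1/ε₂ − 1); denominator = 3.559.
T₂⁴ = T₁⁴ − q·(1/ε₁+1/ε₂−1)/σ = 3.293×10¹⁰ − 420·3.559/5.67×10⁻⁸
    = 6.570×10⁹ K⁴.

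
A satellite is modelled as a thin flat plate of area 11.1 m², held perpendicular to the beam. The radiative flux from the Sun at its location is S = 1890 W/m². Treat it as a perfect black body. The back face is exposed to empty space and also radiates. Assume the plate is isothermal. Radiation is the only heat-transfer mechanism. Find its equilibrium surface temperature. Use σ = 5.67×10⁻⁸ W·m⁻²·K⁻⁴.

At equilibrium, absorbed power = emitted power.
Absorbing cross-section = A = 11.10 m²; emitting surface = 2A = 22.20 m² (ratio 2).
S·A_cross = εσ·A_surf·T⁴  ⇒  T⁴ = S/(2σ).
T⁴ = 1.00·1890/(2·5.67×10⁻⁸) = 1.667×10¹⁰ K⁴.
T = (1.667×10¹⁰)^(1/4).

T ≈ 359 K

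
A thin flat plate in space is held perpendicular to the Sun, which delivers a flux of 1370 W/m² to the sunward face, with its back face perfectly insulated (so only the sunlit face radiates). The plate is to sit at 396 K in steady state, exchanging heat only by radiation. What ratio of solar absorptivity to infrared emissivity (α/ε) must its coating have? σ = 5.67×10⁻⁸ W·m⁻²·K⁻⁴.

α/ε ≈ 1.02

Balance: αS·A = εσ·1A·T⁴ ⇒ α/ε = σT⁴/S.
α/ε = 5.67×10⁻⁸·(396)⁴/1370 = 5.67×10⁻⁸·2.459×10¹⁰/1370.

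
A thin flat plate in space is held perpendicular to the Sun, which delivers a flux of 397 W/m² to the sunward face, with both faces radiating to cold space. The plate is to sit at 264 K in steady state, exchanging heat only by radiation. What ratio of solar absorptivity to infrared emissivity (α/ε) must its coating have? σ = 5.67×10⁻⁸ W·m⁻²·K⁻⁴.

Balance: αS·A = εσ·2A·T⁴ ⇒ α/ε = 2σT⁴/S.
α/ε = 2·5.67×10⁻⁸·(264)⁴/397 = 2·5.67×10⁻⁸·4.858×10⁹/397.

α/ε ≈ 1.39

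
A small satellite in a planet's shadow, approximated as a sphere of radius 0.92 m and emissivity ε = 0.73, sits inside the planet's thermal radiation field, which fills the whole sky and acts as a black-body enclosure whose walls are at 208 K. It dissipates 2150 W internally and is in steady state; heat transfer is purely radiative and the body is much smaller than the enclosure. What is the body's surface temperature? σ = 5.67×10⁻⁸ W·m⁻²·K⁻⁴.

T ≈ 287 K

For a small grey body in a large enclosure, net radiated power = εσA(T⁴ − T_w⁴).
Steady state: P = εσA(T⁴ − T_w⁴) with A = 4πr² = 10.64 m².
T⁴ = P/(εσA) + T_w⁴ = 2150/(0.73·5.67×10⁻⁸·10.64) + (208)⁴
    = 4.884×10⁹ + 1.872×10⁹ = 6.755×10⁹ K⁴.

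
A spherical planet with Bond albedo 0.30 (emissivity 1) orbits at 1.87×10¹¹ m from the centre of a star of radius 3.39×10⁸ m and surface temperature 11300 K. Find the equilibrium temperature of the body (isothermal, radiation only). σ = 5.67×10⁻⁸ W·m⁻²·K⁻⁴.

T ≈ 311 K

The star's surface emits σT_*⁴; at distance d the flux is S = σT_*⁴(R_*/d)².
S = 5.67×10⁻⁸·(11300)⁴·(3.39×10⁸/1.87×10¹¹)² = 3038 W/m².
For an isothermal sphere T⁴ = (1−a)S/(4σ) = 9.377×10⁹ K⁴.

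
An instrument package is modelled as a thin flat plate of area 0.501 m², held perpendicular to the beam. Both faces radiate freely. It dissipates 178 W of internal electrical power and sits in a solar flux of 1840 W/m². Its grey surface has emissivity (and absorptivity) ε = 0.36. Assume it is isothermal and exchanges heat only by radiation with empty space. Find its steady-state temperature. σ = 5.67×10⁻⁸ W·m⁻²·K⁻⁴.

At steady state, absorbed solar power + internal power = radiated power.
Absorbed: α·S·A_cross = 0.36·1840·0.5010 = 331.9 W (cross-section A).
Total input = 331.9 + 178 = 509.9 W.
Radiated: εσ·A_surf·T⁴ with A_surf = 2A = 1.002 m².
T⁴ = 509.9/(0.36·5.67×10⁻⁸·1.002) = 2.493×10¹⁰ K⁴.

T ≈ 397 K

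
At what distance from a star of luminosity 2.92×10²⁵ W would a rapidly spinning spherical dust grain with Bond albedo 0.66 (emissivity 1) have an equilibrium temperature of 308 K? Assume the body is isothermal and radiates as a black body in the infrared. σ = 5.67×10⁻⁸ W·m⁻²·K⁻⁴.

For an isothermal black-emitting sphere, (1−a)S·πr² = σ·4πr²·T⁴ ⇒ S = 4σT⁴/(1−a).
S = 4·5.67×10⁻⁸·(308)⁴/0.340 = 6003 W/m².
Flux falls as S = L/(4πd²), so d = √(L/(4πS)) = √(2.92×10²⁵/(4π·6003)).

d ≈ 1.97×10¹⁰ m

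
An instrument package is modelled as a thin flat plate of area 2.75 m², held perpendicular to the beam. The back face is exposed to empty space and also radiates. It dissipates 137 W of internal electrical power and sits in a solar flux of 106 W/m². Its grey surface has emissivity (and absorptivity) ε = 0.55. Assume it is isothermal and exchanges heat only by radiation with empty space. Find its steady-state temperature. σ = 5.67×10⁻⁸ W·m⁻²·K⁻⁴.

T ≈ 204 K

At steady state, absorbed solar power + internal power = radiated power.
Absorbed: α·S·A_cross = 0.55·106·2.750 = 160.3 W (cross-section A).
Total input = 160.3 + 137 = 297.3 W.
Radiated: εσ·A_surf·T⁴ with A_surf = 2A = 5.500 m².
T⁴ = 297.3/(0.55·5.67×10⁻⁸·5.500) = 1.733×10⁹ K⁴.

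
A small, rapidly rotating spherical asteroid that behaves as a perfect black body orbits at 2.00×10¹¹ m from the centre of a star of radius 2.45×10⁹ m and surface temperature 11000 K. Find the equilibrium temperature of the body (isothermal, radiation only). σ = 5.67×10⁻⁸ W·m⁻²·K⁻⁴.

T ≈ 861 K

The star's surface emits σT_*⁴; at distance d the flux is S = σT_*⁴(R_*/d)².
S = 5.67×10⁻⁸·(11000)⁴·(2.45×10⁹/2.00×10¹¹)² = 1.246×10⁵ W/m².
For an isothermal sphere T⁴ = (1−a)S/(4σ) = 5.493×10¹¹ K⁴.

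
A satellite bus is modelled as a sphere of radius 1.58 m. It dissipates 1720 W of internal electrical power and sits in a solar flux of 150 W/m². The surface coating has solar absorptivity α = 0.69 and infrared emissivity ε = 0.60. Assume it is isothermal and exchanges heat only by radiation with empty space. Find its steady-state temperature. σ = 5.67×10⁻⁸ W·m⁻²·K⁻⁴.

T ≈ 221 K

At steady state, absorbed solar power + internal power = radiated power.
Absorbed: α·S·A_cross = 0.69·150·7.843 = 811.7 W (cross-section πr²).
Total input = 811.7 + 1720 = 2532 W.
Radiated: εσ·A_surf·T⁴ with A_surf = 4πr² = 31.37 m².
T⁴ = 2532/(0.60·5.67×10⁻⁸·31.37) = 2.372×10⁹ K⁴.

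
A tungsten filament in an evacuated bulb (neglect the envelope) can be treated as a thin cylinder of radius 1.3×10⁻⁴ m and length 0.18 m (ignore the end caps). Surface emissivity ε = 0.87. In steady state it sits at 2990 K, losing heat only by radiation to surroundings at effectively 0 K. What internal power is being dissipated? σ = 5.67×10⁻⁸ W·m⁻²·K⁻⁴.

P ≈ 580 W

Steady state: P = εσA T⁴.
A = 2πrL = 1.470×10⁻⁴ m²; T⁴ = (2990)⁴ = 7.993×10¹³ K⁴.
P = 0.87 × 5.67×10⁻⁸ × 1.470×10⁻⁴ × 7.993×10¹³.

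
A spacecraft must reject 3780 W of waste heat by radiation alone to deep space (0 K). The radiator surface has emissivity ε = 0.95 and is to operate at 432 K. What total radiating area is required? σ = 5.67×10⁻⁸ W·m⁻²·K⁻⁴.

A ≈ 2.01 m²

P = εσA T⁴ ⇒ A = P/(εσT⁴).
T⁴ = 3.483×10¹⁰ K⁴.
A = 3780/(0.95 × 5.67×10⁻⁸ × 3.483×10¹⁰).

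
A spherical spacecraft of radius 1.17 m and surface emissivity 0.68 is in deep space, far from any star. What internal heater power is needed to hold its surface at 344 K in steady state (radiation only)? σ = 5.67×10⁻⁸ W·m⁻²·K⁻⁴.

P = εσ·4πr²·T⁴.
4πr² = 17.20 m²; T⁴ = 1.400×10¹⁰ K⁴.
P = 0.68·5.67×10⁻⁸·17.20·1.400×10¹⁰.

P ≈ 9290 W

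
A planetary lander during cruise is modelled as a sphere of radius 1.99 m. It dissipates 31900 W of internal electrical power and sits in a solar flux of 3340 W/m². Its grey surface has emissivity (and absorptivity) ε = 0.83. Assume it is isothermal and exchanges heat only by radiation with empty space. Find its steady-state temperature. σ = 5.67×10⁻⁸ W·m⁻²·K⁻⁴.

T ≈ 410 K

At steady state, absorbed solar power + internal power = radiated power.
Absorbed: α·S·A_cross = 0.83·3340·12.44 = 34490 W (cross-section πr²).
Total input = 34490 + 31900 = 66390 W.
Radiated: εσ·A_surf·T⁴ with A_surf = 4πr² = 49.76 m².
T⁴ = 66390/(0.83·5.67×10⁻⁸·49.76) = 2.835×10¹⁰ K⁴.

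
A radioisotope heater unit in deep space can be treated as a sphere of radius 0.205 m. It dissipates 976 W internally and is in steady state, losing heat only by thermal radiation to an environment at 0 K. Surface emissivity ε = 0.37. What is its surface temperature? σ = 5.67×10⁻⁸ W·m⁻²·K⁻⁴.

Steady state: internal power = radiated power, P = εσA T⁴.
Radiating area A = 4πr² = 0.5281 m².
T⁴ = P/(εσA) = 976/(0.37·5.67×10⁻⁸·0.5281) = 8.809×10¹⁰ K⁴.
T = (8.809×10¹⁰)^(1/4).

T ≈ 545 K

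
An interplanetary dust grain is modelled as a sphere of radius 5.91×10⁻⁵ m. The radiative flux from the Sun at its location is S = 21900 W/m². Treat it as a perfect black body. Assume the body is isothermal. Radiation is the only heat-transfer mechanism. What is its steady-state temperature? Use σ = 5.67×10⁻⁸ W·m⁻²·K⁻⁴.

T ≈ 557 K

At equilibrium, absorbed power = emitted power.
Absorbing cross-section = πr² = 1.097×10⁻⁸ m²; emitting surface = 4πr² = 4.389×10⁻⁸ m² (ratio 4).
S·A_cross = εσ·A_surf·T⁴  ⇒  T⁴ = S/(4σ).
T⁴ = 1.00·21900/(4·5.67×10⁻⁸) = 9.656×10¹⁰ K⁴.
T = (9.656×10¹⁰)^(1/4).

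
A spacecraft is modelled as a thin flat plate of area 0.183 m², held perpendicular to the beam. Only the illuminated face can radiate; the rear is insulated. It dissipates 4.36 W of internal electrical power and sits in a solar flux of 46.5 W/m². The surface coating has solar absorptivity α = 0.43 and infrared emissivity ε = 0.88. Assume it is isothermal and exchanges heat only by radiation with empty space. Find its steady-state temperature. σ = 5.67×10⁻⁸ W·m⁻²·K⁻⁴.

T ≈ 172 K

At steady state, absorbed solar power + internal power = radiated power.
Absorbed: α·S·A_cross = 0.43·46.5·0.1830 = 3.659 W (cross-section A).
Total input = 3.659 + 4.36 = 8.019 W.
Radiated: εσ·A_surf·T⁴ with A_surf = A = 0.1830 m².
T⁴ = 8.019/(0.88·5.67×10⁻⁸·0.1830) = 8.782×10⁸ K⁴.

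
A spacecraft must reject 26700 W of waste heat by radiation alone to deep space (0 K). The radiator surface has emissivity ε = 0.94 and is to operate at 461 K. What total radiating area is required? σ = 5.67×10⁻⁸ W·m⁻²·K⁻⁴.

A ≈ 11.1 m²

P = εσA T⁴ ⇒ A = P/(εσT⁴).
T⁴ = 4.517×10¹⁰ K⁴.
A = 26700/(0.94 × 5.67×10⁻⁸ × 4.517×10¹⁰).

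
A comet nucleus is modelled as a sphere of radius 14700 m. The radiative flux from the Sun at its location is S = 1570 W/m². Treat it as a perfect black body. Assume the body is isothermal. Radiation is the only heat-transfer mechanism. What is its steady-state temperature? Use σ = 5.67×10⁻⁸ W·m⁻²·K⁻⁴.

At equilibrium, absorbed power = emitted power.
Absorbing cross-section = πr² = 6.789×10⁸ m²; emitting surface = 4πr² = 2.715×10⁹ m² (ratio 4).
S·A_cross = εσ·A_surf·T⁴  ⇒  T⁴ = S/(4σ).
T⁴ = 1.00·1570/(4·5.67×10⁻⁸) = 6.922×10⁹ K⁴.
T = (6.922×10⁹)^(1/4).

T ≈ 288 K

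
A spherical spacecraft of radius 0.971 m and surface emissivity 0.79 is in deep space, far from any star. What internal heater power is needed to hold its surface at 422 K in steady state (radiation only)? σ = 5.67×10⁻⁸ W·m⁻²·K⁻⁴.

P = εσ·4πr²·T⁴.
4πr² = 11.85 m²; T⁴ = 3.171×10¹⁰ K⁴.
P = 0.79·5.67×10⁻⁸·11.85·3.171×10¹⁰.

P ≈ 16800 W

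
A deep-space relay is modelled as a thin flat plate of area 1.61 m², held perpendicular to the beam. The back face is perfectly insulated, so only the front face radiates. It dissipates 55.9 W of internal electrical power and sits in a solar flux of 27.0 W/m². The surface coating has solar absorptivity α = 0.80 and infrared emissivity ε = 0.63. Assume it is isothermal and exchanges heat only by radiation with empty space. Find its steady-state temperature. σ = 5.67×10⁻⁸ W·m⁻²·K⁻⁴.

T ≈ 199 K

At steady state, absorbed solar power + internal power = radiated power.
Absorbed: α·S·A_cross = 0.80·27.0·1.610 = 34.78 W (cross-section A).
Total input = 34.78 + 55.9 = 90.68 W.
Radiated: εσ·A_surf·T⁴ with A_surf = A = 1.610 m².
T⁴ = 90.68/(0.63·5.67×10⁻⁸·1.610) = 1.577×10⁹ K⁴.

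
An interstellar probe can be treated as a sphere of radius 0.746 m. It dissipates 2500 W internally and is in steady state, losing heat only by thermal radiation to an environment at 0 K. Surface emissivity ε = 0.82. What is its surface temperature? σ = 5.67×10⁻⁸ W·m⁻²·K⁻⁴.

Steady state: internal power = radiated power, P = εσA T⁴.
Radiating area A = 4πr² = 6.993 m².
T⁴ = P/(εσA) = 2500/(0.82·5.67×10⁻⁸·6.993) = 7.689×10⁹ K⁴.
T = (7.689×10⁹)^(1/4).

T ≈ 296 K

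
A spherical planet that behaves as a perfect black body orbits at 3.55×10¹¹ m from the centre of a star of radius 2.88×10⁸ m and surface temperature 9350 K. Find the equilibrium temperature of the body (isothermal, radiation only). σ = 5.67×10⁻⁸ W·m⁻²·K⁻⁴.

T ≈ 188 K

The star's surface emits σT_*⁴; at distance d the flux is S = σT_*⁴(R_*/d)².
S = 5.67×10⁻⁸·(9350)⁴·(2.88×10⁸/3.55×10¹¹)² = 285.2 W/m².
For an isothermal sphere T⁴ = (1−a)S/(4σ) = 1.258×10⁹ K⁴.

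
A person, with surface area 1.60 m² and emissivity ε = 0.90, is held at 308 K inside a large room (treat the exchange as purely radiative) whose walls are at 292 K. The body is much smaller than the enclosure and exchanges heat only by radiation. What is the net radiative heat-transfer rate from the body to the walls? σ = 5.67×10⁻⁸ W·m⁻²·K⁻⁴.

For a small grey body in a large enclosure: P_net = εσA(T_body⁴ − T_wall⁴).
A = 1.60 m²; T_body⁴ − T_wall⁴ = 8.999×10⁹ − 7.270×10⁹ = 1.729×10⁹ K⁴.
|P_net| = 0.90·5.67×10⁻⁸·1.600·1.729×10⁹.

P_net ≈ 141 W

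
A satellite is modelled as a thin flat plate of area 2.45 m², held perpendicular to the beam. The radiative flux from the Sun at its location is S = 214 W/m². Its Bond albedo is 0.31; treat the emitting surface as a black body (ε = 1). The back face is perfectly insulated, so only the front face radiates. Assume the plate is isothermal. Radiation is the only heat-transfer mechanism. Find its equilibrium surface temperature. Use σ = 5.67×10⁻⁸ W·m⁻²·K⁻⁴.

T ≈ 226 K

At equilibrium, absorbed power = emitted power.
Absorbing cross-section = A = 2.450 m²; emitting surface = A = 2.450 m² (ratio 1).
(1−a)S·A_cross = εσ·A_surf·T⁴  ⇒  T⁴ = (1−a)S/(1σ).
T⁴ = 0.690·214/(1·5.67×10⁻⁸) = 2.604×10⁹ K⁴.
T = (2.604×10⁹)^(1/4).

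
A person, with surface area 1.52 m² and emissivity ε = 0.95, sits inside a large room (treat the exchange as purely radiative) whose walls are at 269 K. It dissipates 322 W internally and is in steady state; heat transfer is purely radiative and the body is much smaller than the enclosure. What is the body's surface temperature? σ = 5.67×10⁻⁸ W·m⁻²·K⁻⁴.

For a small grey body in a large enclosure, net radiated power = εσA(T⁴ − T_w⁴).
Steady state: P = εσA(T⁴ − T_w⁴) with A = 1.52 m².
T⁴ = P/(εσA) + T_w⁴ = 322/(0.95·5.67×10⁻⁸·1.520) + (269)⁴
    = 3.933×10⁹ + 5.236×10⁹ = 9.169×10⁹ K⁴.

T ≈ 309 K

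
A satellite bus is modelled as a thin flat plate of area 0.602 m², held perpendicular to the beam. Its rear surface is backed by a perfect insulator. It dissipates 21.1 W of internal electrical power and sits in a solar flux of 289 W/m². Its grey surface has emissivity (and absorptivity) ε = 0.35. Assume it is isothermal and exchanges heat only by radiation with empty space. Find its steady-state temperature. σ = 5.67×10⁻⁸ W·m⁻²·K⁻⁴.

T ≈ 288 K

At steady state, absorbed solar power + internal power = radiated power.
Absorbed: α·S·A_cross = 0.35·289·0.6020 = 60.89 W (cross-section A).
Total input = 60.89 + 21.1 = 81.99 W.
Radiated: εσ·A_surf·T⁴ with A_surf = A = 0.6020 m².
T⁴ = 81.99/(0.35·5.67×10⁻⁸·0.6020) = 6.863×10⁹ K⁴.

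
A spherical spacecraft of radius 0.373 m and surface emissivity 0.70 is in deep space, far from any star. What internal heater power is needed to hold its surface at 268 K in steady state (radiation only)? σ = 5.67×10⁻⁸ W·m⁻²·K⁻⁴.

P ≈ 358 W

P = εσ·4πr²·T⁴.
4πr² = 1.748 m²; T⁴ = 5.159×10⁹ K⁴.
P = 0.70·5.67×10⁻⁸·1.748·5.159×10⁹.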